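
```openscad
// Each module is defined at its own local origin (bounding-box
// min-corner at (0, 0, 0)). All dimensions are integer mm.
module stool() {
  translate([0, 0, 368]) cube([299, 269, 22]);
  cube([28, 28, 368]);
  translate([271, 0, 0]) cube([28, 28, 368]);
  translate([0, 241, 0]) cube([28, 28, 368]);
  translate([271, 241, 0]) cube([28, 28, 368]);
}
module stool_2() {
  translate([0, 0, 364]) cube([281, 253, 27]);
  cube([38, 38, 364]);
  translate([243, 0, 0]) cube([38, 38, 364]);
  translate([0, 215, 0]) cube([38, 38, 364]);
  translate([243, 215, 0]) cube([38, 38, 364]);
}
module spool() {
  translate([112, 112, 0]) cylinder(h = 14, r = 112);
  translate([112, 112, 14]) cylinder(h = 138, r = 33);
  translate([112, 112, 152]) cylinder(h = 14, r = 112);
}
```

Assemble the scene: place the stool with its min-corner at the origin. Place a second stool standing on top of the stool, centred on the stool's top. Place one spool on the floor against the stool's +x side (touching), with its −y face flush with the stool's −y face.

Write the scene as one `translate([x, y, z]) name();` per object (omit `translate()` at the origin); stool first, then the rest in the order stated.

stool();
translate([9, 8, 390]) stool_2();
translate([299, 0, 0]) spool();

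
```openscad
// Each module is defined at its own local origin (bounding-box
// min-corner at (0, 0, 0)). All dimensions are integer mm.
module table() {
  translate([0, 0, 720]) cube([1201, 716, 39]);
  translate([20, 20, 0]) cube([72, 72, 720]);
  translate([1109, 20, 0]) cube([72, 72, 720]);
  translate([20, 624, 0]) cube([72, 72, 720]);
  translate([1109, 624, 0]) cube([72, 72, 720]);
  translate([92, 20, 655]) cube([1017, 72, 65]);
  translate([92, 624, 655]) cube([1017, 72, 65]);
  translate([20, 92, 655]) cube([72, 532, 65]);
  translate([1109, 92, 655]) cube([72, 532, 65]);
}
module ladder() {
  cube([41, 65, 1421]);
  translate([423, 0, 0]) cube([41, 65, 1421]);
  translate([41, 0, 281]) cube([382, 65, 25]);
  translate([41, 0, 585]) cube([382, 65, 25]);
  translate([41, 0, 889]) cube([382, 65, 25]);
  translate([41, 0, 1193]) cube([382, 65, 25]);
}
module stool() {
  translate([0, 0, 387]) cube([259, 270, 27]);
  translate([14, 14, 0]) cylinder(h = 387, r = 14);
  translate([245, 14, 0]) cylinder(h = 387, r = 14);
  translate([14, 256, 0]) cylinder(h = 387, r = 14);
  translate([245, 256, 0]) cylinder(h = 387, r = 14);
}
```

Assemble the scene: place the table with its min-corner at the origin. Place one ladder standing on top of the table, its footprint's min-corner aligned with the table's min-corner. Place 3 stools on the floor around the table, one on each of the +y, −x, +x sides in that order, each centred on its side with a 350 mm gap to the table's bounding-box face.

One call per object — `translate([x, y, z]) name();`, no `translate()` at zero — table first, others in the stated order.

table();
translate([0, 0, 759]) ladder();
translate([471, 1066, 0]) stool();
translate([-609, 223, 0]) stool();
translate([1551, 223, 0]) stool();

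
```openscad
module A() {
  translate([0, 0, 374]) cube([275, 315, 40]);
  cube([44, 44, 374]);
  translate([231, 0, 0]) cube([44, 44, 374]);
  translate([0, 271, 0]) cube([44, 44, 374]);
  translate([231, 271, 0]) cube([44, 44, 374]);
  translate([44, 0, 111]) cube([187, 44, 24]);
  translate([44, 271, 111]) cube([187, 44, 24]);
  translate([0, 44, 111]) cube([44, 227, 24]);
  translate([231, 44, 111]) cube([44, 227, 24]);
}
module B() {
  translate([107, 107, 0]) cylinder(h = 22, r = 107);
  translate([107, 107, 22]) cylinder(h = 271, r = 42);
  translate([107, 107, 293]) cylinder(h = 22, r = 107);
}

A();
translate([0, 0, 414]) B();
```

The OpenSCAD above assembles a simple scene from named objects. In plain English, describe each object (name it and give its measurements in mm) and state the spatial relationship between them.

A is a four-legged stool. The seat is 275×315 mm, 40 mm thick, top at z = 414 mm. It stands on four square legs, each 44×44 mm in cross-section, from z = 0 to the seat underside, each flush with a corner of the seat. Four stretchers, 44 mm wide and 24 mm tall, connect adjacent legs with their undersides at z = 111 mm, each running between the inner faces of the legs it joins and aligned with the legs' outer faces on the other axis.

B is a spool: two coaxial disc flanges of radius 107 mm and thickness 22 mm, joined by a core cylinder of radius 42 mm and height 271 mm. The lower flange rests on z = 0 and the three cylinders share a vertical axis.

The spool is on top of the stool.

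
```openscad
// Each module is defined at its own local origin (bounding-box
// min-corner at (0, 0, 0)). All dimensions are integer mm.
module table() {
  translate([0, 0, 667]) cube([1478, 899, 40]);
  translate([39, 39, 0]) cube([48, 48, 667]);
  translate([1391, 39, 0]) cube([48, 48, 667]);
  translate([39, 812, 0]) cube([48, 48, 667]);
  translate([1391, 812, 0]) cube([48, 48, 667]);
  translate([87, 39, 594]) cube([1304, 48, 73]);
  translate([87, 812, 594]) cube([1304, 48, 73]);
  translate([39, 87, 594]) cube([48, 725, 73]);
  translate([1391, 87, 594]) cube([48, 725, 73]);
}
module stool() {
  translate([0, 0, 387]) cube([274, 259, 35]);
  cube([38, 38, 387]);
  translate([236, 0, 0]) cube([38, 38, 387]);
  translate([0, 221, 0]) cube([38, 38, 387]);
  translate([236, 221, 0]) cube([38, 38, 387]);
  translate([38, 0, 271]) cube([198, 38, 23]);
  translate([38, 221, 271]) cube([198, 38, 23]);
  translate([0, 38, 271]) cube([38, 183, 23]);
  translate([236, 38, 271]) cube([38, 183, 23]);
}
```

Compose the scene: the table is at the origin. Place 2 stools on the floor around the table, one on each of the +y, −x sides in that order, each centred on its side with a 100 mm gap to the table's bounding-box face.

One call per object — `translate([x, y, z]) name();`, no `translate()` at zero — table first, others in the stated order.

table();
translate([602, 999, 0]) stool();
translate([-374, 320, 0]) stool();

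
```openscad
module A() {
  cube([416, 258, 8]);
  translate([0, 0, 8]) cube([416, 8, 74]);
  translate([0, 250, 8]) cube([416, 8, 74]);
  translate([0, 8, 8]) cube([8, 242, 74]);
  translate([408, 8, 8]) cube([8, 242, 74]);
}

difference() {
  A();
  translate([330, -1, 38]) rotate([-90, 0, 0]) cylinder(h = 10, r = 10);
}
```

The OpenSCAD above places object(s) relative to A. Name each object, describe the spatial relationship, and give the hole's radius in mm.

A is an open box. The open box has a circular hole through its front wall. The hole's radius is 10 mm.

The subtracted cylinder has r = 10 mm.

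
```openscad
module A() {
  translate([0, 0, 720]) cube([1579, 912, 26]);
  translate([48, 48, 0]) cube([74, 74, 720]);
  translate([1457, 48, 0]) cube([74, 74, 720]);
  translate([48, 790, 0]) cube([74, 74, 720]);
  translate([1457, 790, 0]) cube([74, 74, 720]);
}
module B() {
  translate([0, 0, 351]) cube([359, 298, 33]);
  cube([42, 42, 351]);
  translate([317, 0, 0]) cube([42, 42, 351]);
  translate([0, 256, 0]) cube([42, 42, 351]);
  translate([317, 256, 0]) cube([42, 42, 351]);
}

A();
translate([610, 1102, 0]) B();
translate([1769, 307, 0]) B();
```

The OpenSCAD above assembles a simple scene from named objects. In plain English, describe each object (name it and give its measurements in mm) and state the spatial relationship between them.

A is a rectangular dining table. The top is 1579×912×26 mm with its upper surface at z = 746 mm. It stands on four 74×74 mm square legs, each inset 48 mm from the nearest pair of top edges, running from the floor to the underside of the top.

B is a four-legged stool. The seat is 359×298 mm, 33 mm thick, top at z = 384 mm. It stands on four square legs, each 42×42 mm in cross-section, from z = 0 to the seat underside, each flush with a corner of the seat.

Two stools sit around the table at the +y, +x sides.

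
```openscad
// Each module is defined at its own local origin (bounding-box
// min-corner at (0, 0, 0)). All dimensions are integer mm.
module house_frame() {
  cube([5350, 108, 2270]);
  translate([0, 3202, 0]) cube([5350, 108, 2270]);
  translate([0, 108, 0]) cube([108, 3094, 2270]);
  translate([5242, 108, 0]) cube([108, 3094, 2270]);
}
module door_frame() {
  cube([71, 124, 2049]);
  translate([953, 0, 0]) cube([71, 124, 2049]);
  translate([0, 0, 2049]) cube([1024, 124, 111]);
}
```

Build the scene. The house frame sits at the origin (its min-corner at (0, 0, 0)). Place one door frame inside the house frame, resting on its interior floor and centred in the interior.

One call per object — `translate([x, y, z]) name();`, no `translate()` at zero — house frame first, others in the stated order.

house_frame();
translate([2163, 1593, 0]) door_frame();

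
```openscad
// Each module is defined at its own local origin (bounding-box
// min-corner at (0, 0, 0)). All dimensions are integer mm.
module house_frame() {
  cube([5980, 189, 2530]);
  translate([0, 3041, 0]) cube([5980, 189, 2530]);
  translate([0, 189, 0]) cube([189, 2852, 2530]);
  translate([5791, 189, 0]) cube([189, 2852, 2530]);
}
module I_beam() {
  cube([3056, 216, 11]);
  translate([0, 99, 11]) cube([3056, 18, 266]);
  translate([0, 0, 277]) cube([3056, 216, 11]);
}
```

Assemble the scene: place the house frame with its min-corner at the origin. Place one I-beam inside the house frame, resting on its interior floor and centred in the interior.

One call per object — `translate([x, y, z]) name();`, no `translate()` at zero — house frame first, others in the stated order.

house_frame();
translate([1462, 1507, 0]) I_beam();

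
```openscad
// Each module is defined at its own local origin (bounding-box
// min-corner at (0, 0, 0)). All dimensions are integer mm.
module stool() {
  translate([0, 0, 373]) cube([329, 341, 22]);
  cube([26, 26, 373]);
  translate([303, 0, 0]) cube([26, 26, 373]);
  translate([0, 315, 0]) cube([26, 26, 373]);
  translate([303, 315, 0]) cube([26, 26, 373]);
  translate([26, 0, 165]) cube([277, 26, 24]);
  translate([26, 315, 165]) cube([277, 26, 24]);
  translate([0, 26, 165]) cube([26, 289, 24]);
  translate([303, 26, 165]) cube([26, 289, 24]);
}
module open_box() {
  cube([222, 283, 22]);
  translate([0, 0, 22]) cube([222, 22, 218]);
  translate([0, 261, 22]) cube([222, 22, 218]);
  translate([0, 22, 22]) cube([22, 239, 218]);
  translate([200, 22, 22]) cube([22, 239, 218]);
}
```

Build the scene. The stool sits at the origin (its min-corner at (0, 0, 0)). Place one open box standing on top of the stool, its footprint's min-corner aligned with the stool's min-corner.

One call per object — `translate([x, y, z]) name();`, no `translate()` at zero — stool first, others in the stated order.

stool();
translate([0, 0, 395]) open_box();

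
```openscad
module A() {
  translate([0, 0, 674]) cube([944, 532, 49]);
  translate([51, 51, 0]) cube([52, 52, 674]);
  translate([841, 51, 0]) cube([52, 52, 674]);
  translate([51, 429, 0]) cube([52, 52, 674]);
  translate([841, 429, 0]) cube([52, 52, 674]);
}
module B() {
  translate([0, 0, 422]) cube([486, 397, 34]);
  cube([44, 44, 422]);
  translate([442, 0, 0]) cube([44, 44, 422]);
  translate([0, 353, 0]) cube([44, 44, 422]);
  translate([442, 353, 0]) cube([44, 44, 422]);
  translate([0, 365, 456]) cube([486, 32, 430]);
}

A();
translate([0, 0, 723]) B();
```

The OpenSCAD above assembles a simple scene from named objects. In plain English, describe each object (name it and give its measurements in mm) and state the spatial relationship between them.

A is a rectangular dining table. The top is 944×532×49 mm with its upper surface at z = 723 mm. It stands on four 52×52 mm square legs, each inset 51 mm from the nearest pair of top edges, running from the floor to the underside of the top.

B is a chair. The seat is a 486×397×34 mm slab with its top at z = 456 mm, on four 44×44 mm corner legs (flush with the seat edges, standing on z = 0). A flat backrest 32 mm thick, 430 mm tall, spans the full seat width and rises from the seat top along its +y edge, rear face flush with the rear of the seat.

The chair is on top of the table.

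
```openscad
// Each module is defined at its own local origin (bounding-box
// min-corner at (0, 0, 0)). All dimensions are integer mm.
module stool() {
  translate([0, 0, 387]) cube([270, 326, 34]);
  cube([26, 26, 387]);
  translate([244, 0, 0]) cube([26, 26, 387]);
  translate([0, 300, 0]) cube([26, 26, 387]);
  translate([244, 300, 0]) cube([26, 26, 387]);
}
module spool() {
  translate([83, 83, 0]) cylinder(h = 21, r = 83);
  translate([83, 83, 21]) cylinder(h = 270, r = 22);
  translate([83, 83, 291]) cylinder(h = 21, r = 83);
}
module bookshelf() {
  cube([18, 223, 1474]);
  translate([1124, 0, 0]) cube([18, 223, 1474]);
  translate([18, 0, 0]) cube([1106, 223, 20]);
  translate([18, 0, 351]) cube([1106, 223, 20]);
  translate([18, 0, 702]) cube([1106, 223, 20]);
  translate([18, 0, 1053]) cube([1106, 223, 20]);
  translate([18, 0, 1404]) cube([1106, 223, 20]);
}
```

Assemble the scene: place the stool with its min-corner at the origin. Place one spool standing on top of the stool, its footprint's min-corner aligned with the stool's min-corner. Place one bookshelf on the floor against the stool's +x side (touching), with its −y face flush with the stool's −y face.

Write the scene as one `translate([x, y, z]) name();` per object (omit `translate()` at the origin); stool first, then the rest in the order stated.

stool();
translate([0, 0, 421]) spool();
translate([270, 0, 0]) bookshelf();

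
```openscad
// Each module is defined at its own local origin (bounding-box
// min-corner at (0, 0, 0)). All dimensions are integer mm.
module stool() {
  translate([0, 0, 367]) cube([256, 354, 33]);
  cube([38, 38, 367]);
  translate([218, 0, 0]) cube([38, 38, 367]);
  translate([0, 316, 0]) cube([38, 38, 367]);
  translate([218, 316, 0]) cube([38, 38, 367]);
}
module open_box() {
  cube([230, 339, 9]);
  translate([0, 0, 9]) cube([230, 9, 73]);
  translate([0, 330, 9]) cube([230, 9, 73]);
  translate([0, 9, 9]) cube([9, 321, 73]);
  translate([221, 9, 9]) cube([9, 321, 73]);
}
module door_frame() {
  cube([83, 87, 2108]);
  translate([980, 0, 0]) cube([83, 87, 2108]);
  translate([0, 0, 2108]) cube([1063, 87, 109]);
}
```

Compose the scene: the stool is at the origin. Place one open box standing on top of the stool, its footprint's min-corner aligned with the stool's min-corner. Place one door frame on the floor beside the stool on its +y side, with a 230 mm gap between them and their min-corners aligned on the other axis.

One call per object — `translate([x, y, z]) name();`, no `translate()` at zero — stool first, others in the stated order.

stool();
translate([0, 0, 400]) open_box();
translate([0, 584, 0]) door_frame();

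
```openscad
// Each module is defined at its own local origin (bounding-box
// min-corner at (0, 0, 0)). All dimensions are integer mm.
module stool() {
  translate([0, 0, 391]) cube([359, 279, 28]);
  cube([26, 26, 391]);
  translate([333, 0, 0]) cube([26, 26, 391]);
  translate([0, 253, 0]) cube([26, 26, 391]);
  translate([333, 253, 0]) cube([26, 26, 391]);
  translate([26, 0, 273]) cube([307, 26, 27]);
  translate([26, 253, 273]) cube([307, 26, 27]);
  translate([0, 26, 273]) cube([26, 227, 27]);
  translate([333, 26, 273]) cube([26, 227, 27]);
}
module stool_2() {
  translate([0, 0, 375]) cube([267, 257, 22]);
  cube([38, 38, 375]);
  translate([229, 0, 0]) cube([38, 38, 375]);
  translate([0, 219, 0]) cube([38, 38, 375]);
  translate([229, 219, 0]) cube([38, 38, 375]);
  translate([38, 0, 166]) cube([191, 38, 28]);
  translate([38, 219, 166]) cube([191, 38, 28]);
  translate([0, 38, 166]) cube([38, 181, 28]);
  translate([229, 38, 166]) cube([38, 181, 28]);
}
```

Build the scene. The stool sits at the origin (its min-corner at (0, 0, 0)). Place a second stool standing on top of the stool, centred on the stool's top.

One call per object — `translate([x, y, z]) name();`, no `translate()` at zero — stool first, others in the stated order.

stool();
translate([46, 11, 419]) stool_2();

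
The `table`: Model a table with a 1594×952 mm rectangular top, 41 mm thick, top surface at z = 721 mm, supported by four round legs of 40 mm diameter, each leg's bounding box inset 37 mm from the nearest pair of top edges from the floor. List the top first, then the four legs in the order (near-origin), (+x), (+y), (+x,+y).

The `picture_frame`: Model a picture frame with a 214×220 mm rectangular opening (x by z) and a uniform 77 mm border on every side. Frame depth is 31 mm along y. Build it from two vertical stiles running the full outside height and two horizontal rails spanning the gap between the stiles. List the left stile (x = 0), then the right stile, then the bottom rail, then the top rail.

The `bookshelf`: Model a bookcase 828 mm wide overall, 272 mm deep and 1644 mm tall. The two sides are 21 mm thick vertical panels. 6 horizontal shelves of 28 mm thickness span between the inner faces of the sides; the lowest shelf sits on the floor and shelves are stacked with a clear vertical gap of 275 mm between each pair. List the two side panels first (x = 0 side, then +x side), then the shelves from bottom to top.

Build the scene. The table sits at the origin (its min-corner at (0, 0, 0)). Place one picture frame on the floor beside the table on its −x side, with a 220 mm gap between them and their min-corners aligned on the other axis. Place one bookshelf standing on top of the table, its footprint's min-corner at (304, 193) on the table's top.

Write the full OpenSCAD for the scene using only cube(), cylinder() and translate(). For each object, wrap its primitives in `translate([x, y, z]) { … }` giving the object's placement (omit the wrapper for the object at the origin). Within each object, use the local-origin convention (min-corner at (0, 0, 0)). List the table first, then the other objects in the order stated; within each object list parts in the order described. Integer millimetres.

translate([0, 0, 680]) cube([1594, 952, 41]);
translate([57, 57, 0]) cylinder(h = 680, r = 20);
translate([1537, 57, 0]) cylinder(h = 680, r = 20);
translate([57, 895, 0]) cylinder(h = 680, r = 20);
translate([1537, 895, 0]) cylinder(h = 680, r = 20);
translate([-588, 0, 0]) {
  cube([77, 31, 374]);
  translate([291, 0, 0]) cube([77, 31, 374]);
  translate([77, 0, 0]) cube([214, 31, 77]);
  translate([77, 0, 297]) cube([214, 31, 77]);
}
translate([304, 193, 721]) {
  cube([21, 272, 1644]);
  translate([807, 0, 0]) cube([21, 272, 1644]);
  translate([21, 0, 0]) cube([786, 272, 28]);
  translate([21, 0, 303]) cube([786, 272, 28]);
  translate([21, 0, 606]) cube([786, 272, 28]);
  translate([21, 0, 909]) cube([786, 272, 28]);
  translate([21, 0, 1212]) cube([786, 272, 28]);
  translate([21, 0, 1515]) cube([786, 272, 28]);
}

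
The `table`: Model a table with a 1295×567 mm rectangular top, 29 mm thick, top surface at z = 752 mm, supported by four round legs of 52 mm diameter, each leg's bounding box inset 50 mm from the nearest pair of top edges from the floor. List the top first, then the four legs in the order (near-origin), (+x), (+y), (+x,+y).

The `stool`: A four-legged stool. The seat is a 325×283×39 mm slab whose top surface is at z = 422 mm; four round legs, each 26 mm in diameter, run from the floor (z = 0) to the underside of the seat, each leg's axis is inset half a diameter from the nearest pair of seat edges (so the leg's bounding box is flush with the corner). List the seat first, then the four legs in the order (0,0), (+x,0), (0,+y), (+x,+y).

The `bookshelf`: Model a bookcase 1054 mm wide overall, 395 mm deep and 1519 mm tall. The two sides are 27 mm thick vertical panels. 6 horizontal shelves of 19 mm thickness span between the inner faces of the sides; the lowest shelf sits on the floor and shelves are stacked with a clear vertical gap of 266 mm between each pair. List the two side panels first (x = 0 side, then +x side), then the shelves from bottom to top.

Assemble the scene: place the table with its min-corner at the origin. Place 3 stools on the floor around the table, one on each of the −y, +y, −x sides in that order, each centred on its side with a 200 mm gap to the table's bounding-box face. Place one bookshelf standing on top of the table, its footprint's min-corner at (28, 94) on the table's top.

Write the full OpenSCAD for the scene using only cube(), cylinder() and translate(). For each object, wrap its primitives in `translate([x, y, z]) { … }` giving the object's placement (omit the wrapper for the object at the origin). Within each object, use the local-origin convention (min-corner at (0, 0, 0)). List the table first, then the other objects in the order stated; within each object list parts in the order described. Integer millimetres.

translate([0, 0, 723]) cube([1295, 567, 29]);
translate([76, 76, 0]) cylinder(h = 723, r = 26);
translate([1219, 76, 0]) cylinder(h = 723, r = 26);
translate([76, 491, 0]) cylinder(h = 723, r = 26);
translate([1219, 491, 0]) cylinder(h = 723, r = 26);
translate([485, -483, 0]) {
  translate([0, 0, 383]) cube([325, 283, 39]);
  translate([13, 13, 0]) cylinder(h = 383, r = 13);
  translate([312, 13, 0]) cylinder(h = 383, r = 13);
  translate([13, 270, 0]) cylinder(h = 383, r = 13);
  translate([312, 270, 0]) cylinder(h = 383, r = 13);
}
translate([485, 767, 0]) {
  translate([0, 0, 383]) cube([325, 283, 39]);
  translate([13, 13, 0]) cylinder(h = 383, r = 13);
  translate([312, 13, 0]) cylinder(h = 383, r = 13);
  translate([13, 270, 0]) cylinder(h = 383, r = 13);
  translate([312, 270, 0]) cylinder(h = 383, r = 13);
}
translate([-525, 142, 0]) {
  translate([0, 0, 383]) cube([325, 283, 39]);
  translate([13, 13, 0]) cylinder(h = 383, r = 13);
  translate([312, 13, 0]) cylinder(h = 383, r = 13);
  translate([13, 270, 0]) cylinder(h = 383, r = 13);
  translate([312, 270, 0]) cylinder(h = 383, r = 13);
}
translate([28, 94, 752]) {
  cube([27, 395, 1519]);
  translate([1027, 0, 0]) cube([27, 395, 1519]);
  translate([27, 0, 0]) cube([1000, 395, 19]);
  translate([27, 0, 285]) cube([1000, 395, 19]);
  translate([27, 0, 570]) cube([1000, 395, 19]);
  translate([27, 0, 855]) cube([1000, 395, 19]);
  translate([27, 0, 1140]) cube([1000, 395, 19]);
  translate([27, 0, 1425]) cube([1000, 395, 19]);
}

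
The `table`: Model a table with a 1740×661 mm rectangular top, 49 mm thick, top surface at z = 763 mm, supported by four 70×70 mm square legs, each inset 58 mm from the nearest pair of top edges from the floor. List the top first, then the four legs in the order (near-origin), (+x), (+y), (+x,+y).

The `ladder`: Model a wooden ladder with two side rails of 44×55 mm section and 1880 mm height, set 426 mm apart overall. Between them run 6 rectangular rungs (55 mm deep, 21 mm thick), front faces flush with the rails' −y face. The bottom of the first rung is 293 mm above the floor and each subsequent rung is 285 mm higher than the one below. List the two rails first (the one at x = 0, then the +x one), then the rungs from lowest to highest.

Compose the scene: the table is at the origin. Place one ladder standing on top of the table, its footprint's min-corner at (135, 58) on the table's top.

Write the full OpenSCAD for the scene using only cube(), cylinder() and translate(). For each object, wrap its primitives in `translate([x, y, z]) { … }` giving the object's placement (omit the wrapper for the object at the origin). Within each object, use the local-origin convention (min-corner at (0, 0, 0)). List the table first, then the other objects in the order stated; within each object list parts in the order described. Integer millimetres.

translate([0, 0, 714]) cube([1740, 661, 49]);
translate([58, 58, 0]) cube([70, 70, 714]);
translate([1612, 58, 0]) cube([70, 70, 714]);
translate([58, 533, 0]) cube([70, 70, 714]);
translate([1612, 533, 0]) cube([70, 70, 714]);
translate([135, 58, 763]) {
  cube([44, 55, 1880]);
  translate([382, 0, 0]) cube([44, 55, 1880]);
  translate([44, 0, 293]) cube([338, 55, 21]);
  translate([44, 0, 578]) cube([338, 55, 21]);
  translate([44, 0, 863]) cube([338, 55, 21]);
  translate([44, 0, 1148]) cube([338, 55, 21]);
  translate([44, 0, 1433]) cube([338, 55, 21]);
  translate([44, 0, 1718]) cube([338, 55, 21]);
}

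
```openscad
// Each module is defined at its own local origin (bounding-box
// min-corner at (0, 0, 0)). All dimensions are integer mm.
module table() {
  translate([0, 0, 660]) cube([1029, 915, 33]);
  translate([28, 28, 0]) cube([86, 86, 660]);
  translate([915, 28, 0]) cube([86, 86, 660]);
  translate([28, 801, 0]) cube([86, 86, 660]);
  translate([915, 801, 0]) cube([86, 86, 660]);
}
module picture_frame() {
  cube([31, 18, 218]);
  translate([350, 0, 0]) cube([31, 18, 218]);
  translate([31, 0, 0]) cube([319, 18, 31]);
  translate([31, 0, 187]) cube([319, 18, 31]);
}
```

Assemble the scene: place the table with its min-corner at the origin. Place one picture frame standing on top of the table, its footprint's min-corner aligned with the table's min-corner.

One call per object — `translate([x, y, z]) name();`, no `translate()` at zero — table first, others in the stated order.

table();
translate([0, 0, 693]) picture_frame();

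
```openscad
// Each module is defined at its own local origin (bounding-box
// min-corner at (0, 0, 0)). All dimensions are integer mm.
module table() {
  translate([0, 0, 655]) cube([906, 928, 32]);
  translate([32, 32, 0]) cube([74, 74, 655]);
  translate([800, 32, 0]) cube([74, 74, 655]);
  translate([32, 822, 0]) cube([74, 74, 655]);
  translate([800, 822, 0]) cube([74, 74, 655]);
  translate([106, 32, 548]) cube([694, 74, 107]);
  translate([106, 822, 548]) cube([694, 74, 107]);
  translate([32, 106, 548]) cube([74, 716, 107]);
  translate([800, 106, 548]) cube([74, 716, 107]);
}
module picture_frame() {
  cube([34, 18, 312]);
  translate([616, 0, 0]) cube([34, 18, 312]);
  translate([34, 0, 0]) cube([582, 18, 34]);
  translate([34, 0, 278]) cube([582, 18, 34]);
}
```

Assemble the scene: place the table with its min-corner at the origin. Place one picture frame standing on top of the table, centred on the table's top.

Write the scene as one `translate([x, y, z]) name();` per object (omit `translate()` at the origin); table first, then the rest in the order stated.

table();
translate([128, 455, 687]) picture_frame();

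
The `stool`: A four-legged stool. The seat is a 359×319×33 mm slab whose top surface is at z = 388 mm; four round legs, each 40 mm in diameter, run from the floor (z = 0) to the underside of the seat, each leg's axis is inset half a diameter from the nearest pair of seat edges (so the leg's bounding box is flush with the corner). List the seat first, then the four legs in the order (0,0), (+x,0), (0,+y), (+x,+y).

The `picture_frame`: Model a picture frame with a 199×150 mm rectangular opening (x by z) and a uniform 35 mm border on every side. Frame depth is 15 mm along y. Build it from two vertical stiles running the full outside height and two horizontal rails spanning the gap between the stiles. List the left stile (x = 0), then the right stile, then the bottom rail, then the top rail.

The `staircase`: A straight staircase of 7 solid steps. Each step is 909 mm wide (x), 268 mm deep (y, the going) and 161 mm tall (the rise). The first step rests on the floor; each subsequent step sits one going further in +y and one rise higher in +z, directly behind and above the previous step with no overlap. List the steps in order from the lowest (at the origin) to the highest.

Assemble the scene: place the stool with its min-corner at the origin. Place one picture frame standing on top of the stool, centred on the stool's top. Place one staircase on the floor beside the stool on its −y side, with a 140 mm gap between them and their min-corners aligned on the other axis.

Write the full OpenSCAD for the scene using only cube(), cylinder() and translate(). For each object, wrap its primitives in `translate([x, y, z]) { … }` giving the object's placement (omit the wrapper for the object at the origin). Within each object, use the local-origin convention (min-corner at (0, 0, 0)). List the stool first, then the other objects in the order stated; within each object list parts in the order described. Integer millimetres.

translate([0, 0, 355]) cube([359, 319, 33]);
translate([20, 20, 0]) cylinder(h = 355, r = 20);
translate([339, 20, 0]) cylinder(h = 355, r = 20);
translate([20, 299, 0]) cylinder(h = 355, r = 20);
translate([339, 299, 0]) cylinder(h = 355, r = 20);
translate([45, 152, 388]) {
  cube([35, 15, 220]);
  translate([234, 0, 0]) cube([35, 15, 220]);
  translate([35, 0, 0]) cube([199, 15, 35]);
  translate([35, 0, 185]) cube([199, 15, 35]);
}
translate([0, -2016, 0]) {
  cube([909, 268, 161]);
  translate([0, 268, 161]) cube([909, 268, 161]);
  translate([0, 536, 322]) cube([909, 268, 161]);
  translate([0, 804, 483]) cube([909, 268, 161]);
  translate([0, 1072, 644]) cube([909, 268, 161]);
  translate([0, 1340, 805]) cube([909, 268, 161]);
  translate([0, 1608, 966]) cube([909, 268, 161]);
}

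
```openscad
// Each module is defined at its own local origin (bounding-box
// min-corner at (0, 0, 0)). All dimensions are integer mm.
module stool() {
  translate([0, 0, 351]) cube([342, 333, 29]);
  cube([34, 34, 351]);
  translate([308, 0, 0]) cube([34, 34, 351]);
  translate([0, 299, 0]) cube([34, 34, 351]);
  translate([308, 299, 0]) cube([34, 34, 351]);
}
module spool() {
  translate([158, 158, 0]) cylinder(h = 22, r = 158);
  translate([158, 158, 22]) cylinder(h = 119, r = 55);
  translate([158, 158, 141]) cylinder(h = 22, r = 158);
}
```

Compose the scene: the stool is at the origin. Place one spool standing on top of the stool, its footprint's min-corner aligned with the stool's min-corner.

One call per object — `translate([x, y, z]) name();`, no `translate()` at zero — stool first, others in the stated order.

stool();
translate([0, 0, 380]) spool();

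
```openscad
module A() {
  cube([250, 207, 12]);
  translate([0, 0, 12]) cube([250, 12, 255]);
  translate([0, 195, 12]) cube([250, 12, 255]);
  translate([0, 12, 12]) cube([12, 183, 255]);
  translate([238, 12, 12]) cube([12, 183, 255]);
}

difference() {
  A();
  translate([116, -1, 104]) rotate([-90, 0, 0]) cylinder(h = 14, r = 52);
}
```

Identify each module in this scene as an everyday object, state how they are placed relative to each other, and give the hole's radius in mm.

A is an open box. The open box has a circular hole through its front wall. The hole's radius is 52 mm.

The subtracted cylinder has r = 52 mm.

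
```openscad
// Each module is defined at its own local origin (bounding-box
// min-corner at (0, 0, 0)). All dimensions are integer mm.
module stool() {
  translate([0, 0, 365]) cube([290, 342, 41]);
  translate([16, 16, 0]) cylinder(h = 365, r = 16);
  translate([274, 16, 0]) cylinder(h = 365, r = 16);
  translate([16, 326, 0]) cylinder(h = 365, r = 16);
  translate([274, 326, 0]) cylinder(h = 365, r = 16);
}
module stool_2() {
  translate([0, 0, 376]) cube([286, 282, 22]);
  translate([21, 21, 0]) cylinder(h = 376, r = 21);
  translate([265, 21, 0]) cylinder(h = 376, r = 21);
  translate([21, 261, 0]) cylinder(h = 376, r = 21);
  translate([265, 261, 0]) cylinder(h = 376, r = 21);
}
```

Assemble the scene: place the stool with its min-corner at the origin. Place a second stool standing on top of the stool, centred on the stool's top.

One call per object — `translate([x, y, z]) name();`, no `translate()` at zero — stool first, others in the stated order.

stool();
translate([2, 30, 406]) stool_2();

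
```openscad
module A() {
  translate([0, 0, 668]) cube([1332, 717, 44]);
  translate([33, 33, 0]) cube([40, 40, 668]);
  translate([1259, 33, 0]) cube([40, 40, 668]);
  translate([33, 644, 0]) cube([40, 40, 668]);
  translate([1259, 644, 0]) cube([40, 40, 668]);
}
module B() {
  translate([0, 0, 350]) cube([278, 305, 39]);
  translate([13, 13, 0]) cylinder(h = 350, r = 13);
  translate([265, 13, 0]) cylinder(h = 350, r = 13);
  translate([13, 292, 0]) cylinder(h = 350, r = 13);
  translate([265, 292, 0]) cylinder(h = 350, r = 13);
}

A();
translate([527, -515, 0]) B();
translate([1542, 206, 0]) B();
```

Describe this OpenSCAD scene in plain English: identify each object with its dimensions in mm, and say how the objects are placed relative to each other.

A is a rectangular dining table. The top is 1332×717×44 mm with its upper surface at z = 712 mm. It stands on four 40×40 mm square legs, each inset 33 mm from the nearest pair of top edges, running from the floor to the underside of the top.

B is a simple wooden stool: a rectangular seat 278 mm (x) by 305 mm (y), 39 mm thick, top face at z = 389 mm, on four round legs, each 26 mm in diameter. The legs rest on z = 0, each leg's axis is inset half a diameter from the nearest pair of seat edges (so the leg's bounding box is flush with the corner).

Two stools sit around the table at the −y, +x sides.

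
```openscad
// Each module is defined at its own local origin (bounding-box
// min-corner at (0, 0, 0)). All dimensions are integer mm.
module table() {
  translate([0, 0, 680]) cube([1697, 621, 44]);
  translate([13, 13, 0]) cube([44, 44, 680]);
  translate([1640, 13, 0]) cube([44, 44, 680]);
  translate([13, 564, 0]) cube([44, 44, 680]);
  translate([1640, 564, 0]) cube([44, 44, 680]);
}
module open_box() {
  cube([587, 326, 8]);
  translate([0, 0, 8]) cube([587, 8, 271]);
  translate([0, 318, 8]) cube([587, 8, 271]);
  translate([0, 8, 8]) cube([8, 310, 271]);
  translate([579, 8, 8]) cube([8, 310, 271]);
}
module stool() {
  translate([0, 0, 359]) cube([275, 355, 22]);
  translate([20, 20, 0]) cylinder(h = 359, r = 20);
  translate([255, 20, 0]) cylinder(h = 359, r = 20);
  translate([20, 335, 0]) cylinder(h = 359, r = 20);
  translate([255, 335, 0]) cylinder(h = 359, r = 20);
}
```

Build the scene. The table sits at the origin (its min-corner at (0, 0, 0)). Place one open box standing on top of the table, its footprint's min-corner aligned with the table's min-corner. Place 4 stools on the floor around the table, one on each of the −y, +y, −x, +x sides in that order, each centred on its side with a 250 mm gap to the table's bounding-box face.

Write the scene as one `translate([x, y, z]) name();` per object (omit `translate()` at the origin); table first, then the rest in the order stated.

table();
translate([0, 0, 724]) open_box();
translate([711, -605, 0]) stool();
translate([711, 871, 0]) stool();
translate([-525, 133, 0]) stool();
translate([1947, 133, 0]) stool();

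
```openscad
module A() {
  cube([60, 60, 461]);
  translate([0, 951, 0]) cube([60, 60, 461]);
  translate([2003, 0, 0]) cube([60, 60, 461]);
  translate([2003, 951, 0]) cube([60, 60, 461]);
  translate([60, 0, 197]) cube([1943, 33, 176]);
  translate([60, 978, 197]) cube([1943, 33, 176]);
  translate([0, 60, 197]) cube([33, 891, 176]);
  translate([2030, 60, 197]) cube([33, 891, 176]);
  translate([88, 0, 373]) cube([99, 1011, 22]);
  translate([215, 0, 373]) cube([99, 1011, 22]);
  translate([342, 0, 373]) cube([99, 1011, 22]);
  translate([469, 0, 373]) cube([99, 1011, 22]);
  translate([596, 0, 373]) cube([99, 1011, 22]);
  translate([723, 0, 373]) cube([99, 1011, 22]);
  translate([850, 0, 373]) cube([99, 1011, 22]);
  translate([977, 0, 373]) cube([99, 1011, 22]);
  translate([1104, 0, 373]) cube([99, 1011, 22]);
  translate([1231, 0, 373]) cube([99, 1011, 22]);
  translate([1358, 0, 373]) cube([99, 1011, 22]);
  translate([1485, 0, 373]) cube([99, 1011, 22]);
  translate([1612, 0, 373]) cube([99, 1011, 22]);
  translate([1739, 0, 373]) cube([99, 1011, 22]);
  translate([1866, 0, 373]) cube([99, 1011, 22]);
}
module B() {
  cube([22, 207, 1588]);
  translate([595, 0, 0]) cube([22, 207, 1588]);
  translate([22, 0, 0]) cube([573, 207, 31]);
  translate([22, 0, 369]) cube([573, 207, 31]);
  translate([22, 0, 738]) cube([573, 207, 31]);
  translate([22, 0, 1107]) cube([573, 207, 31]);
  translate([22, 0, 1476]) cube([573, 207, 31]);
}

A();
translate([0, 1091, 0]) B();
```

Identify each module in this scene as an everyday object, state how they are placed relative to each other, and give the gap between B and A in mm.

A is a bed frame. B is a bookshelf. The bookshelf is on the floor beside the bed frame on its +y side. The gap between the bookshelf and the bed frame is 80 mm.

The bookshelf's nearest face is 80 mm from the bed frame's +y face.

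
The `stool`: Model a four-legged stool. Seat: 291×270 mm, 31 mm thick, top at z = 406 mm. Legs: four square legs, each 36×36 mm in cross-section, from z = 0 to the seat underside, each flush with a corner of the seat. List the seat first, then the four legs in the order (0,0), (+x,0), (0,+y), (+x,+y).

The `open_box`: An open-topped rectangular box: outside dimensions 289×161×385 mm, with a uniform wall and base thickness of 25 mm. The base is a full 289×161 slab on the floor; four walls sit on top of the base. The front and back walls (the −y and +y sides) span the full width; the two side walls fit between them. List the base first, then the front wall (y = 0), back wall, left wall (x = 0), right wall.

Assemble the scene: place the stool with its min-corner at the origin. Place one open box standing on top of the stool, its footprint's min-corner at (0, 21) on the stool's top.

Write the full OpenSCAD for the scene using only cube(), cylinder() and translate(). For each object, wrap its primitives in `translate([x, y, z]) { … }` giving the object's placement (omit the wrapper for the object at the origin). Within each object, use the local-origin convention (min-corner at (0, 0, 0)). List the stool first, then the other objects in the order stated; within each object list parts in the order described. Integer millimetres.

translate([0, 0, 375]) cube([291, 270, 31]);
cube([36, 36, 375]);
translate([255, 0, 0]) cube([36, 36, 375]);
translate([0, 234, 0]) cube([36, 36, 375]);
translate([255, 234, 0]) cube([36, 36, 375]);
translate([0, 21, 406]) {
  cube([289, 161, 25]);
  translate([0, 0, 25]) cube([289, 25, 360]);
  translate([0, 136, 25]) cube([289, 25, 360]);
  translate([0, 25, 25]) cube([25, 111, 360]);
  translate([264, 25, 25]) cube([25, 111, 360]);
}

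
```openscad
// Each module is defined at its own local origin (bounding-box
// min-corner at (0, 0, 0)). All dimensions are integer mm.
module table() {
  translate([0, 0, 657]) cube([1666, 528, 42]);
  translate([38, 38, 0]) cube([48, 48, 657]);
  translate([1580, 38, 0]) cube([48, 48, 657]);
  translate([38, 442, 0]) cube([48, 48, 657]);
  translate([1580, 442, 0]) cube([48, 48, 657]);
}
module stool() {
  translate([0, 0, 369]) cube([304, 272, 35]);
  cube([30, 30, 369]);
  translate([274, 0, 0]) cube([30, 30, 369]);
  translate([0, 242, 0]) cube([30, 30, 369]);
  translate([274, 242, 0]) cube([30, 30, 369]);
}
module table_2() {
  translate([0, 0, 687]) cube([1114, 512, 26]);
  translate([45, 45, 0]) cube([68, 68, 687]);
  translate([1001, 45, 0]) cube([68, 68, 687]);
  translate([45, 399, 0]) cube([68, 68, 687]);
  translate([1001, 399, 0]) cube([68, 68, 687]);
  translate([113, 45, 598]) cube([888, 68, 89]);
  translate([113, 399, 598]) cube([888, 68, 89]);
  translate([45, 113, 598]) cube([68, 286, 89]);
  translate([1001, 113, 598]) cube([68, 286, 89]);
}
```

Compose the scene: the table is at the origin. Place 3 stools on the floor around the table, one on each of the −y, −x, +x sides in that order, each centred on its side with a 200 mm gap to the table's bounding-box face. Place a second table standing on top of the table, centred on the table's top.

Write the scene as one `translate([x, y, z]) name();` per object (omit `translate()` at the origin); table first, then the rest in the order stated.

table();
translate([681, -472, 0]) stool();
translate([-504, 128, 0]) stool();
translate([1866, 128, 0]) stool();
translate([276, 8, 699]) table_2();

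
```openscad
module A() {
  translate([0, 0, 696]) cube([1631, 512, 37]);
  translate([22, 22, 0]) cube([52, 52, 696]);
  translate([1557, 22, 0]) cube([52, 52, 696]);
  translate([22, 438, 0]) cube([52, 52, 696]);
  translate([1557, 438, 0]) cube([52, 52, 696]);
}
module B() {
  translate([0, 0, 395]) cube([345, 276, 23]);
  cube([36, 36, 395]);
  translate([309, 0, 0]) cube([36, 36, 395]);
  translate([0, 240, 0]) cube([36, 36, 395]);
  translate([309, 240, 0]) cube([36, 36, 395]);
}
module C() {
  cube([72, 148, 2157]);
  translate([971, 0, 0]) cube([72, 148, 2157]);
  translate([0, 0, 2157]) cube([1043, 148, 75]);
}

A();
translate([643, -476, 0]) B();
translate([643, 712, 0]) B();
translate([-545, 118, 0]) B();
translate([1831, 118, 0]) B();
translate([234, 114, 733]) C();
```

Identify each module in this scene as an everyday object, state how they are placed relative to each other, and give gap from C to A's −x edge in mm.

A is a table. B is a stool. C is a door frame. Four stools sit around the table at the −y, +y, −x, +x sides. The door frame is on top of the table. The gap from the door frame to the table's −x edge is 234 mm.

The door frame's min-x is at 234; the table's min-x is 0; gap = 234 mm.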